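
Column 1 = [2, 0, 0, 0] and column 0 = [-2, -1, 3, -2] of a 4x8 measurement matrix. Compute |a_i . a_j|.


Inner product: 2*-2 + 0*-1 + 0*3 + 0*-2
Products: [-4, 0, 0, 0]
Sum = -4.
|dot| = 4.

4


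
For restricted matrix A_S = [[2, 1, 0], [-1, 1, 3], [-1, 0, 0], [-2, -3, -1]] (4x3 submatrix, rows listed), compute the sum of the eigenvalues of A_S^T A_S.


Sum of eigenvalues of A_S^T A_S = trace(A_S^T A_S) = sum of squared column norms of A_S.
A_S^T A_S diagonal: [10, 11, 10].
trace = 10 + 11 + 10 = 31.

31


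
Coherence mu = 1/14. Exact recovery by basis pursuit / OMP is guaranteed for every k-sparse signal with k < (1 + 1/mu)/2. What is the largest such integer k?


1/mu = 14.
1 + 1/mu = 15.
(1 + 1/mu)/2 = 7.5 is not an integer, so k_max = floor(7.5) = 7.

7


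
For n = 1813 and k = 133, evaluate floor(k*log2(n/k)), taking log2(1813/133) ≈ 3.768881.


log2(n/k) = log2(1813/133) ≈ 3.768881.
k*log2(n/k) ≈ 133*3.768881 = 501.261173.
floor(501.261173) = 501.

501


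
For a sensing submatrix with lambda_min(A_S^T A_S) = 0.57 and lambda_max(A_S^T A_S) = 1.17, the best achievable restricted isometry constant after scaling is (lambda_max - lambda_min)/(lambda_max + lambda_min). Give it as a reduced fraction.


lambda_max - lambda_min = 1.17 - 0.57 = 0.60.
lambda_max + lambda_min = 1.17 + 0.57 = 1.74.
delta = 0.60/1.74 = 60/174 = 10/29.

10/29


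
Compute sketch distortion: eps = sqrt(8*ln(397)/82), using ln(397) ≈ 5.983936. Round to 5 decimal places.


ln(397) ≈ 5.983936.
8*ln(N)/m ≈ 8*5.983936/82 ≈ 0.58379863.
eps = sqrt(0.58379863) ≈ 0.7640672 ≈ 0.76407.

0.76407


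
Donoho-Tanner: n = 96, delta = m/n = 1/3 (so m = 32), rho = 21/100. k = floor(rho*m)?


m = 1/3*96 = 32.
rho = 21/100.
rho*m = 21/100*32 = 6.72.
k = floor(6.72) = 6.

6


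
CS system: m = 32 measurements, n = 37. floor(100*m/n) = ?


100*m/n = 100*32/37 ≈ 86.4865.
floor = 86.

86


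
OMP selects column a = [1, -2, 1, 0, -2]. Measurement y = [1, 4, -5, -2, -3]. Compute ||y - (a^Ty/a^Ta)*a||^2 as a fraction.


a^T a = 10.
a^T y = -6.
coeff = -6/10 = -3/5.
||r||^2 = 257/5.

257/5


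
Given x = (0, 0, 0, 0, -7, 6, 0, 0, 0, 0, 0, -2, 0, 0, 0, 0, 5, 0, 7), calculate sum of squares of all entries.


Non-zero entries: [(4, -7), (5, 6), (11, -2), (16, 5), (18, 7)]
Squares: [49, 36, 4, 25, 49]
||x||_2^2 = sum = 163.

163


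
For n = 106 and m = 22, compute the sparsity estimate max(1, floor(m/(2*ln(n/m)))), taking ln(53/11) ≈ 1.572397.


n/m = 106/22 = 53/11.
ln(n/m) ≈ 1.572397.
2*ln(n/m) ≈ 3.144794.
m/(2*ln(n/m)) ≈ 22/3.144794 ≈ 6.9957.
floor = 6.
k_max = max(1, 6) = 6.

6


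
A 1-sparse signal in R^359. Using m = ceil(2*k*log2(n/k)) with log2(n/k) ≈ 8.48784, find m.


log2(n/k) = log2(359/1) ≈ 8.48784.
2*k*log2(n/k) ≈ 2*1*8.48784 = 16.97568.
m = ceil(16.97568) = 17.

17


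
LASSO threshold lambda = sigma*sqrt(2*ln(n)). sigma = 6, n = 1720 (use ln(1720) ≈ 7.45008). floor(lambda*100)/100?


ln(1720) ≈ 7.45008.
2*ln(n) ≈ 14.90016.
sqrt(2*ln(n)) ≈ sqrt(14.90016) ≈ 3.860073.
lambda ≈ 6*3.860073 = 23.160438.
floor(lambda*100)/100 = 23.16.

23.16


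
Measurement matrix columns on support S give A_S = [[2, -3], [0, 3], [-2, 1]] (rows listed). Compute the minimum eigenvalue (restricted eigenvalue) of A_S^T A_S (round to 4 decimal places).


A_S^T A_S = [[8, -8], [-8, 19]].
trace = 27.
det = 88.
disc = trace^2 - 4*det = 729 - 4*88 = 377.
sqrt(377) ≈ 19.416488.
lam_min = (27 - sqrt(377))/2 ≈ (27 - 19.416488)/2 = 3.791756 ≈ 3.7918.

3.7918


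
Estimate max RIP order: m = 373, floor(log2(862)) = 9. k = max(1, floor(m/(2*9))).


floor(log2(862)) = 9.
2*9 = 18.
m/(2*floor(log2(n))) = 373/18 ≈ 20.7222.
floor = 20.
k = max(1, 20) = 20.

20


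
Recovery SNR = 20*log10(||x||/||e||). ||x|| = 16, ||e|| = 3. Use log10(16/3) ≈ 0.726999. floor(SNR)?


||x||/||e|| = 16/3.
log10(16/3) ≈ 0.726999.
20*log10(||x||/||e||) ≈ 20*0.726999 = 14.53998.
floor(14.53998) = 14.

14


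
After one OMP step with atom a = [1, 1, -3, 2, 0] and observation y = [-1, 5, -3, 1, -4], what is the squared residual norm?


a^T a = 15.
a^T y = 15.
coeff = 15/15 = 1.
||r||^2 = 37.

37


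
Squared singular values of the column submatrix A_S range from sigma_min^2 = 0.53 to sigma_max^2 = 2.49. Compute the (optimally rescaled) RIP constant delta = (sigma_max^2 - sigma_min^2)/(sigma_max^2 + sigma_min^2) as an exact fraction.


lambda_max - lambda_min = 2.49 - 0.53 = 1.96.
lambda_max + lambda_min = 2.49 + 0.53 = 3.02.
delta = 1.96/3.02 = 196/302 = 98/151.

98/151


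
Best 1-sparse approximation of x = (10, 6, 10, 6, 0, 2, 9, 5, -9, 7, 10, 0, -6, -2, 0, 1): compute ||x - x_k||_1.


Sorted |x_i| descending: [10, 10, 10, 9, 9, 7, 6, 6, 6, 5, 2, 2, 1, 0, 0, 0]
Keep top 1: [10]
Tail entries: [10, 10, 9, 9, 7, 6, 6, 6, 5, 2, 2, 1, 0, 0, 0]
L1 error = sum of tail = 73.

73


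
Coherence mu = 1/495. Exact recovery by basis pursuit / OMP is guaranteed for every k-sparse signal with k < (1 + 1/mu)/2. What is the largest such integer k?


1/mu = 495.
1 + 1/mu = 496.
(1 + 1/mu)/2 = 248 is an integer and the inequality is strict, so k_max = 248 - 1 = 247.

247


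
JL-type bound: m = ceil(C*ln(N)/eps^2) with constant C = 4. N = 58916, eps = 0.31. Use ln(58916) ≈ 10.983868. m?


ln(58916) ≈ 10.983868.
eps^2 = 0.31^2 = 0.0961.
C*ln(N)/eps^2 ≈ 4*10.983868/0.0961 ≈ 457.1849.
m = ceil(457.1849) = 458.

458


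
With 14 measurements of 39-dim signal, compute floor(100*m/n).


100*m/n = 100*14/39 ≈ 35.8974.
floor = 35.

35


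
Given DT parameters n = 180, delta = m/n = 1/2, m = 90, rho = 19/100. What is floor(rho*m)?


m = 1/2*180 = 90.
rho = 19/100.
rho*m = 19/100*90 = 17.1.
k = floor(17.1) = 17.

17


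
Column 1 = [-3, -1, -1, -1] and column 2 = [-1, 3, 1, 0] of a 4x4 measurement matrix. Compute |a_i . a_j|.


Inner product: -3*-1 + -1*3 + -1*1 + -1*0
Products: [3, -3, -1, 0]
Sum = -1.
|dot| = 1.

1


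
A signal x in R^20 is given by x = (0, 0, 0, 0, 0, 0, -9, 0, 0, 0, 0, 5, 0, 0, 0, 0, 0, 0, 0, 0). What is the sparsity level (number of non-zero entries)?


Non-zero positions: [6, 11].
Sparsity = 2.

2


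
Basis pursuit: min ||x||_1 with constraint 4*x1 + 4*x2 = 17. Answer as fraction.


Axis intercepts:
  x1 = 17/4, x2 = 0: L1 = 17/4
  x1 = 0, x2 = 17/4: L1 = 17/4
x* = (17/4, 0)
||x*||_1 = 17/4.

17/4


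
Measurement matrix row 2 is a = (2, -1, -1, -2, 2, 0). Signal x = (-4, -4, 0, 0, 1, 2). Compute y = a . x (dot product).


Non-zero terms: ['2*-4', '-1*-4', '2*1', '0*2']
Products: [-8, 4, 2, 0]
y = sum = -2.

-2


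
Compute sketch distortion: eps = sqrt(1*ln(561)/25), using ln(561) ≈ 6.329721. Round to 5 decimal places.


ln(561) ≈ 6.329721.
1*ln(N)/m ≈ 1*6.329721/25 ≈ 0.25318884.
eps = sqrt(0.25318884) ≈ 0.5031787 ≈ 0.50318.

0.50318


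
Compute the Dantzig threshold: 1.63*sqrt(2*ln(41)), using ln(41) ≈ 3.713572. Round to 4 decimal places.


ln(41) ≈ 3.713572.
2*ln(n) ≈ 7.427144.
sqrt(2*ln(n)) ≈ sqrt(7.427144) ≈ 2.725279.
threshold ≈ 1.63*2.725279 = 4.44220477 ≈ 4.4422.

4.4422


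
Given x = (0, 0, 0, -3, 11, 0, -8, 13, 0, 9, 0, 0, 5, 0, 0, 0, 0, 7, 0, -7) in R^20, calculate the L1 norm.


Non-zero entries: [(3, -3), (4, 11), (6, -8), (7, 13), (9, 9), (12, 5), (17, 7), (19, -7)]
Absolute values: [3, 11, 8, 13, 9, 5, 7, 7]
||x||_1 = sum = 63.

63


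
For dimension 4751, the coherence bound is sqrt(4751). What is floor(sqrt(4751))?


68^2 = 4624 <= 4751 < 4761 = 69^2, so 68 <= sqrt(4751) < 69.
floor(sqrt(4751)) = 68.

68


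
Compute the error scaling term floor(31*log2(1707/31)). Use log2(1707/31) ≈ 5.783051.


log2(n/k) = log2(1707/31) ≈ 5.783051.
k*log2(n/k) ≈ 31*5.783051 = 179.274581.
floor(179.274581) = 179.

179


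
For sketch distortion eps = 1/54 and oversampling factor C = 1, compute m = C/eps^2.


1/eps = 54.
(1/eps)^2 = 2916.
m = 1*2916 = 2916.

2916


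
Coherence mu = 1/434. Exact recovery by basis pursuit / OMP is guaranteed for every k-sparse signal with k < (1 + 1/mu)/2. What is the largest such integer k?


1/mu = 434.
1 + 1/mu = 435.
(1 + 1/mu)/2 = 217.5 is not an integer, so k_max = floor(217.5) = 217.

217


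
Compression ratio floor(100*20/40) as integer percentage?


100*m/n = 100*20/40 ≈ 50.0.
floor = 50.

50


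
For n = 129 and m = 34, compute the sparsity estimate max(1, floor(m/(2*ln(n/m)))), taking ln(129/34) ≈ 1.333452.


n/m = 129/34.
ln(n/m) ≈ 1.333452.
2*ln(n/m) ≈ 2.666904.
m/(2*ln(n/m)) ≈ 34/2.666904 ≈ 12.7489.
floor = 12.
k_max = max(1, 12) = 12.

12


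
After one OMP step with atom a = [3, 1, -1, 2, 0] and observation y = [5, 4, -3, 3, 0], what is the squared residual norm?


a^T a = 15.
a^T y = 28.
coeff = 28/15 = 28/15.
||r||^2 = 101/15.

101/15


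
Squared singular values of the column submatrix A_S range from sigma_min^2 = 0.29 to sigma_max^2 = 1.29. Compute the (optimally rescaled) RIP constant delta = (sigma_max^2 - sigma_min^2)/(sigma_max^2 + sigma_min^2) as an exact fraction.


lambda_max - lambda_min = 1.29 - 0.29 = 1.00.
lambda_max + lambda_min = 1.29 + 0.29 = 1.58.
delta = 1.00/1.58 = 100/158 = 50/79.

50/79


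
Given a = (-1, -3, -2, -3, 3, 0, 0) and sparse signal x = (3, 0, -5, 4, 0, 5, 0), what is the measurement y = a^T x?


Non-zero terms: ['-1*3', '-2*-5', '-3*4', '0*5']
Products: [-3, 10, -12, 0]
y = sum = -5.

-5


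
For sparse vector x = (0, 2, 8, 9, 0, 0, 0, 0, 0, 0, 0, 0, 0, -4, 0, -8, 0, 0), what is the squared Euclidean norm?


Non-zero entries: [(1, 2), (2, 8), (3, 9), (13, -4), (15, -8)]
Squares: [4, 64, 81, 16, 64]
||x||_2^2 = sum = 229.

229


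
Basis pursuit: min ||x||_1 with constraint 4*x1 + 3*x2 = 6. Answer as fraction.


Axis intercepts:
  x1 = 3/2, x2 = 0: L1 = 3/2
  x1 = 0, x2 = 2: L1 = 2
x* = (3/2, 0)
||x*||_1 = 3/2.

3/2


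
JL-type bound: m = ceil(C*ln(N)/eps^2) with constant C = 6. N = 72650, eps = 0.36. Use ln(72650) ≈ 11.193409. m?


ln(72650) ≈ 11.193409.
eps^2 = 0.36^2 = 0.1296.
C*ln(N)/eps^2 ≈ 6*11.193409/0.1296 ≈ 518.2134.
m = ceil(518.2134) = 519.

519


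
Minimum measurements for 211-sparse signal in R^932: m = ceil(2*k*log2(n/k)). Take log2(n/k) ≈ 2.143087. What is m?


log2(n/k) = log2(932/211) ≈ 2.143087.
2*k*log2(n/k) ≈ 2*211*2.143087 = 904.382714.
m = ceil(904.382714) = 905.

905


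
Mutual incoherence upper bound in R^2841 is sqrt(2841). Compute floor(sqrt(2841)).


53^2 = 2809 <= 2841 < 2916 = 54^2, so 53 <= sqrt(2841) < 54.
floor(sqrt(2841)) = 53.

53


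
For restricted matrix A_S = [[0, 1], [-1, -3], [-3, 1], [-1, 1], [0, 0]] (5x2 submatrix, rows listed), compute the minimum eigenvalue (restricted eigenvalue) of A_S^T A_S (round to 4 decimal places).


A_S^T A_S = [[11, -1], [-1, 12]].
trace = 23.
det = 131.
disc = trace^2 - 4*det = 529 - 4*131 = 5.
sqrt(5) ≈ 2.236068.
lam_min = (23 - sqrt(5))/2 ≈ (23 - 2.236068)/2 = 10.381966 ≈ 10.3820.

10.3820


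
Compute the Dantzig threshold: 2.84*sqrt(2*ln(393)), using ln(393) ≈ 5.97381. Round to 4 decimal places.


ln(393) ≈ 5.97381.
2*ln(n) ≈ 11.94762.
sqrt(2*ln(n)) ≈ sqrt(11.94762) ≈ 3.456533.
threshold ≈ 2.84*3.456533 = 9.81655372 ≈ 9.8166.

9.8166


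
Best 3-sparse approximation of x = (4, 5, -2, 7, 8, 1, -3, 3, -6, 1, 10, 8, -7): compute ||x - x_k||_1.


Sorted |x_i| descending: [10, 8, 8, 7, 7, 6, 5, 4, 3, 3, 2, 1, 1]
Keep top 3: [10, 8, 8]
Tail entries: [7, 7, 6, 5, 4, 3, 3, 2, 1, 1]
L1 error = sum of tail = 39.

39


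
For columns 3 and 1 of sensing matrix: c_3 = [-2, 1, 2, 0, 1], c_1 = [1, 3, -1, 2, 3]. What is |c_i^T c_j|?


Inner product: -2*1 + 1*3 + 2*-1 + 0*2 + 1*3
Products: [-2, 3, -2, 0, 3]
Sum = 2.
|dot| = 2.

2


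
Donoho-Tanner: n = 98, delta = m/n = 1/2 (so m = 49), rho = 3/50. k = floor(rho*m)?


m = 1/2*98 = 49.
rho = 3/50.
rho*m = 3/50*49 = 2.94.
k = floor(2.94) = 2.

2


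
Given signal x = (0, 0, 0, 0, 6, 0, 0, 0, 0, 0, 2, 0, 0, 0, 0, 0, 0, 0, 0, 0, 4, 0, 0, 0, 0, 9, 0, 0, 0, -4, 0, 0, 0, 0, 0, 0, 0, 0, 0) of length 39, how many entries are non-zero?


Non-zero positions: [4, 10, 20, 25, 29].
Sparsity = 5.

5


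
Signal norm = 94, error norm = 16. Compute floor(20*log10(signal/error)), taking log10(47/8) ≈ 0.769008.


||x||/||e|| = 94/16 = 47/8.
log10(47/8) ≈ 0.769008.
20*log10(||x||/||e||) ≈ 20*0.769008 = 15.38016.
floor(15.38016) = 15.

15


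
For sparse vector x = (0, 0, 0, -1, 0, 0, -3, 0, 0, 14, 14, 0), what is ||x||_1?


Non-zero entries: [(3, -1), (6, -3), (9, 14), (10, 14)]
Absolute values: [1, 3, 14, 14]
||x||_1 = sum = 32.

32


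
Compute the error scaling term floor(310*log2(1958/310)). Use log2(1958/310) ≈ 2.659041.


log2(n/k) = log2(1958/310) ≈ 2.659041.
k*log2(n/k) ≈ 310*2.659041 = 824.30271.
floor(824.30271) = 824.

824


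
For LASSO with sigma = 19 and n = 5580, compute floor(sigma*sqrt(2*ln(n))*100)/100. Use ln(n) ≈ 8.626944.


ln(5580) ≈ 8.626944.
2*ln(n) ≈ 17.253888.
sqrt(2*ln(n)) ≈ sqrt(17.253888) ≈ 4.15378.
lambda ≈ 19*4.15378 = 78.92182.
floor(lambda*100)/100 = 78.92.

78.92


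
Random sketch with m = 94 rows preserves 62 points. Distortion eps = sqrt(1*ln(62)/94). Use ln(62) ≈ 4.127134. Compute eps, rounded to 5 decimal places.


ln(62) ≈ 4.127134.
1*ln(N)/m ≈ 1*4.127134/94 ≈ 0.04390568.
eps = sqrt(0.04390568) ≈ 0.2095368 ≈ 0.20954.

0.20954


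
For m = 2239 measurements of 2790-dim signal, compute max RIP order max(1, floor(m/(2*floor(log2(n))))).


floor(log2(2790)) = 11.
2*11 = 22.
m/(2*floor(log2(n))) = 2239/22 ≈ 101.7727.
floor = 101.
k = max(1, 101) = 101.

101


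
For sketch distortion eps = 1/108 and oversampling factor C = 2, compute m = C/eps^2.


1/eps = 108.
(1/eps)^2 = 11664.
m = 2*11664 = 23328.

23328


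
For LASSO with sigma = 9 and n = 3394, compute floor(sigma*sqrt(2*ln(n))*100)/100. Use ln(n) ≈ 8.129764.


ln(3394) ≈ 8.129764.
2*ln(n) ≈ 16.259528.
sqrt(2*ln(n)) ≈ sqrt(16.259528) ≈ 4.032311.
lambda ≈ 9*4.032311 = 36.290799.
floor(lambda*100)/100 = 36.29.

36.29


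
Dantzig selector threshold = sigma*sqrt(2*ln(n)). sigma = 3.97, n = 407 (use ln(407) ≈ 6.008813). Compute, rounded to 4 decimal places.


ln(407) ≈ 6.008813.
2*ln(n) ≈ 12.017626.
sqrt(2*ln(n)) ≈ sqrt(12.017626) ≈ 3.466645.
threshold ≈ 3.97*3.466645 = 13.76258065 ≈ 13.7626.

13.7626


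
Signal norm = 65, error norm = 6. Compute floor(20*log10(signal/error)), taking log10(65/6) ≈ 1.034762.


||x||/||e|| = 65/6.
log10(65/6) ≈ 1.034762.
20*log10(||x||/||e||) ≈ 20*1.034762 = 20.69524.
floor(20.69524) = 20.

20


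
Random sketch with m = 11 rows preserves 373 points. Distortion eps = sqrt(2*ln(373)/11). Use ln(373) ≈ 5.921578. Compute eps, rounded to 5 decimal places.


ln(373) ≈ 5.921578.
2*ln(N)/m ≈ 2*5.921578/11 ≈ 1.07665055.
eps = sqrt(1.07665055) ≈ 1.0376177 ≈ 1.03762.

1.03762


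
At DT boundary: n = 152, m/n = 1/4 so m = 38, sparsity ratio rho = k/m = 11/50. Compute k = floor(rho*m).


m = 1/4*152 = 38.
rho = 11/50.
rho*m = 11/50*38 = 8.36.
k = floor(8.36) = 8.

8


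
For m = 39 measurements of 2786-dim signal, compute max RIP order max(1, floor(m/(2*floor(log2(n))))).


floor(log2(2786)) = 11.
2*11 = 22.
m/(2*floor(log2(n))) = 39/22 ≈ 1.7727.
floor = 1.
k = max(1, 1) = 1.

1


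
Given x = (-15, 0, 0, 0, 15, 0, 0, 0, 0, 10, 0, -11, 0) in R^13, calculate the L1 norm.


Non-zero entries: [(0, -15), (4, 15), (9, 10), (11, -11)]
Absolute values: [15, 15, 10, 11]
||x||_1 = sum = 51.

51


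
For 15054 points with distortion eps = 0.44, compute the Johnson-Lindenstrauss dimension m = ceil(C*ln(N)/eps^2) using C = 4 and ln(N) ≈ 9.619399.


ln(15054) ≈ 9.619399.
eps^2 = 0.44^2 = 0.1936.
C*ln(N)/eps^2 ≈ 4*9.619399/0.1936 ≈ 198.7479.
m = ceil(198.7479) = 199.

199


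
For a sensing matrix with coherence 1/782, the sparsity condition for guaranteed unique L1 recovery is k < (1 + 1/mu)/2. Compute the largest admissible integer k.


1/mu = 782.
1 + 1/mu = 783.
(1 + 1/mu)/2 = 391.5 is not an integer, so k_max = floor(391.5) = 391.

391


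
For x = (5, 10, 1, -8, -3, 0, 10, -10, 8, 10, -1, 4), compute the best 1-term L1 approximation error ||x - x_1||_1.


Sorted |x_i| descending: [10, 10, 10, 10, 8, 8, 5, 4, 3, 1, 1, 0]
Keep top 1: [10]
Tail entries: [10, 10, 10, 8, 8, 5, 4, 3, 1, 1, 0]
L1 error = sum of tail = 60.

60


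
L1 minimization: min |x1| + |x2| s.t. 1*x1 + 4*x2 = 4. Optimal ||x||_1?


Axis intercepts:
  x1 = 4, x2 = 0: L1 = 4
  x1 = 0, x2 = 1: L1 = 1
x* = (0, 1)
||x*||_1 = 1.

1


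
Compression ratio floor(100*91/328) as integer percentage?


100*m/n = 100*91/328 ≈ 27.7439.
floor = 27.

27


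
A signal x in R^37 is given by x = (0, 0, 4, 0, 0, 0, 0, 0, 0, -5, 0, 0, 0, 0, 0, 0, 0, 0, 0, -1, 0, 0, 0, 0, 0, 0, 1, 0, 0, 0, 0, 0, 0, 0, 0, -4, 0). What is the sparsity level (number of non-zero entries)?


Non-zero positions: [2, 9, 19, 26, 35].
Sparsity = 5.

5


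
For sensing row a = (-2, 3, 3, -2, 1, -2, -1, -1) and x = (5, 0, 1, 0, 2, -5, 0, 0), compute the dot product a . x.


Non-zero terms: ['-2*5', '3*1', '1*2', '-2*-5']
Products: [-10, 3, 2, 10]
y = sum = 5.

5


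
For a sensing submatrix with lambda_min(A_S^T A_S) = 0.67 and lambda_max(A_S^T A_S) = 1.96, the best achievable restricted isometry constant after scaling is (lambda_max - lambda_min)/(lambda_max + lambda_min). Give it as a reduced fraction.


lambda_max - lambda_min = 1.96 - 0.67 = 1.29.
lambda_max + lambda_min = 1.96 + 0.67 = 2.63.
delta = 1.29/2.63 = 129/263.

129/263


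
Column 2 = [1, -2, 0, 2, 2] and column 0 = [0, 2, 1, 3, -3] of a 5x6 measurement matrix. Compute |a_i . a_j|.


Inner product: 1*0 + -2*2 + 0*1 + 2*3 + 2*-3
Products: [0, -4, 0, 6, -6]
Sum = -4.
|dot| = 4.

4


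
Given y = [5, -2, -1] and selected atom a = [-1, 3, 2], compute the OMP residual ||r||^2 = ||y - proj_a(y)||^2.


a^T a = 14.
a^T y = -13.
coeff = -13/14 = -13/14.
||r||^2 = 251/14.

251/14


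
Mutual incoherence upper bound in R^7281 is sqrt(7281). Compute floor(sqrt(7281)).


85^2 = 7225 <= 7281 < 7396 = 86^2, so 85 <= sqrt(7281) < 86.
floor(sqrt(7281)) = 85.

85


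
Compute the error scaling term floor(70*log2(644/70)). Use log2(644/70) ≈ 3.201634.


log2(n/k) = log2(644/70) ≈ 3.201634.
k*log2(n/k) ≈ 70*3.201634 = 224.11438.
floor(224.11438) = 224.

224


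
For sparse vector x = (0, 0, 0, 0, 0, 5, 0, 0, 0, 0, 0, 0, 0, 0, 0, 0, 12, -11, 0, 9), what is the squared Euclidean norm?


Non-zero entries: [(5, 5), (16, 12), (17, -11), (19, 9)]
Squares: [25, 144, 121, 81]
||x||_2^2 = sum = 371.

371


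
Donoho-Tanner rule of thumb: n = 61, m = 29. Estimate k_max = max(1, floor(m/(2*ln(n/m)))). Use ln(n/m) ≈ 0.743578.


n/m = 61/29.
ln(n/m) ≈ 0.743578.
2*ln(n/m) ≈ 1.487156.
m/(2*ln(n/m)) ≈ 29/1.487156 ≈ 19.5003.
floor = 19.
k_max = max(1, 19) = 19.

19


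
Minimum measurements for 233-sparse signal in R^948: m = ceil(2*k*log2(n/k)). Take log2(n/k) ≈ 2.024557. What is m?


log2(n/k) = log2(948/233) ≈ 2.024557.
2*k*log2(n/k) ≈ 2*233*2.024557 = 943.443562.
m = ceil(943.443562) = 944.

944


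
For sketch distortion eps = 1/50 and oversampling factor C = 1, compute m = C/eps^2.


1/eps = 50.
(1/eps)^2 = 2500.
m = 1*2500 = 2500.

2500


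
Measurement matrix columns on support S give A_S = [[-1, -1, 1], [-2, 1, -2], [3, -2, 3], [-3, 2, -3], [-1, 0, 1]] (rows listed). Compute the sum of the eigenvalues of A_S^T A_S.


Sum of eigenvalues of A_S^T A_S = trace(A_S^T A_S) = sum of squared column norms of A_S.
A_S^T A_S diagonal: [24, 10, 24].
trace = 24 + 10 + 24 = 58.

58


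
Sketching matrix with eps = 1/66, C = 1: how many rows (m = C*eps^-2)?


1/eps = 66.
(1/eps)^2 = 4356.
m = 1*4356 = 4356.

4356


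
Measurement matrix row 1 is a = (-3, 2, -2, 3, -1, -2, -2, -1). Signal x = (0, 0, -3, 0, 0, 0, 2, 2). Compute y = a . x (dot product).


Non-zero terms: ['-2*-3', '-2*2', '-1*2']
Products: [6, -4, -2]
y = sum = 0.

0


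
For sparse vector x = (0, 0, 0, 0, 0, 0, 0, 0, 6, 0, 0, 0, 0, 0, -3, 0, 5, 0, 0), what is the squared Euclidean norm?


Non-zero entries: [(8, 6), (14, -3), (16, 5)]
Squares: [36, 9, 25]
||x||_2^2 = sum = 70.

70


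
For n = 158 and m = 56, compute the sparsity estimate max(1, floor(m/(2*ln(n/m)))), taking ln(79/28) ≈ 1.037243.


n/m = 158/56 = 79/28.
ln(n/m) ≈ 1.037243.
2*ln(n/m) ≈ 2.074486.
m/(2*ln(n/m)) ≈ 56/2.074486 ≈ 26.9946.
floor = 26.
k_max = max(1, 26) = 26.

26


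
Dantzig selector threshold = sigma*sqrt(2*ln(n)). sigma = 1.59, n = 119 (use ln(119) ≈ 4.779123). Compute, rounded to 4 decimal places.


ln(119) ≈ 4.779123.
2*ln(n) ≈ 9.558246.
sqrt(2*ln(n)) ≈ sqrt(9.558246) ≈ 3.091641.
threshold ≈ 1.59*3.091641 = 4.91570919 ≈ 4.9157.

4.9157


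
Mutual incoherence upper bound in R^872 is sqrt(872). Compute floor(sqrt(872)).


29^2 = 841 <= 872 < 900 = 30^2, so 29 <= sqrt(872) < 30.
floor(sqrt(872)) = 29.

29


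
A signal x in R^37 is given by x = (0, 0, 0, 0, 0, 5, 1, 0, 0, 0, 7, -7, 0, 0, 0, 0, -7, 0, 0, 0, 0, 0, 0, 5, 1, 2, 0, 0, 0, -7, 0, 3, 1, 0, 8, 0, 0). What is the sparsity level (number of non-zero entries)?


Non-zero positions: [5, 6, 10, 11, 16, 23, 24, 25, 29, 31, 32, 34].
Sparsity = 12.

12


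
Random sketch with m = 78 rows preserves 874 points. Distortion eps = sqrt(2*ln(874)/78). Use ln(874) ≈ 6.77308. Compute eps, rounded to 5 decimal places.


ln(874) ≈ 6.77308.
2*ln(N)/m ≈ 2*6.77308/78 ≈ 0.17366872.
eps = sqrt(0.17366872) ≈ 0.4167358 ≈ 0.41674.

0.41674


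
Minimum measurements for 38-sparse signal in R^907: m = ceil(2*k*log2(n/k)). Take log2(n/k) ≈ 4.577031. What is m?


log2(n/k) = log2(907/38) ≈ 4.577031.
2*k*log2(n/k) ≈ 2*38*4.577031 = 347.854356.
m = ceil(347.854356) = 348.

348


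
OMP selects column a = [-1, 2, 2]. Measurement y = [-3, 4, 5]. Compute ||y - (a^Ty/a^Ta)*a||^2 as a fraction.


a^T a = 9.
a^T y = 21.
coeff = 21/9 = 7/3.
||r||^2 = 1.

1


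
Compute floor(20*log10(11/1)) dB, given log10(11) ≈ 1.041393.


||x||/||e|| = 11/1 = 11.
log10(11) ≈ 1.041393.
20*log10(||x||/||e||) ≈ 20*1.041393 = 20.82786.
floor(20.82786) = 20.

20


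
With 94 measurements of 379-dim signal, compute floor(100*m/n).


100*m/n = 100*94/379 ≈ 24.8021.
floor = 24.

24


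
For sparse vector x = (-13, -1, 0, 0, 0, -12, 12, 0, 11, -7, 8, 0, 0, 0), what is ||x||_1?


Non-zero entries: [(0, -13), (1, -1), (5, -12), (6, 12), (8, 11), (9, -7), (10, 8)]
Absolute values: [13, 1, 12, 12, 11, 7, 8]
||x||_1 = sum = 64.

64


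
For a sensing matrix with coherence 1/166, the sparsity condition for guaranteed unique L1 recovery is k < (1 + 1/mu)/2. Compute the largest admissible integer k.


1/mu = 166.
1 + 1/mu = 167.
(1 + 1/mu)/2 = 83.5 is not an integer, so k_max = floor(83.5) = 83.

83


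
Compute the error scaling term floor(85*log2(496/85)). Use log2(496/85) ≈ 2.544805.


log2(n/k) = log2(496/85) ≈ 2.544805.
k*log2(n/k) ≈ 85*2.544805 = 216.308425.
floor(216.308425) = 216.

216


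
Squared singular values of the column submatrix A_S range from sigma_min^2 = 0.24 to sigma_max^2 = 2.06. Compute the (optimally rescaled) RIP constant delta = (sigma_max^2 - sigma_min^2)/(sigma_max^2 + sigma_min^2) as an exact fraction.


lambda_max - lambda_min = 2.06 - 0.24 = 1.82.
lambda_max + lambda_min = 2.06 + 0.24 = 2.30.
delta = 1.82/2.30 = 182/230 = 91/115.

91/115


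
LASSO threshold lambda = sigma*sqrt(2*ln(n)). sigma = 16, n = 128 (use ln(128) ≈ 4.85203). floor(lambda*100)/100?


ln(128) ≈ 4.85203.
2*ln(n) ≈ 9.70406.
sqrt(2*ln(n)) ≈ sqrt(9.70406) ≈ 3.115134.
lambda ≈ 16*3.115134 = 49.842144.
floor(lambda*100)/100 = 49.84.

49.84


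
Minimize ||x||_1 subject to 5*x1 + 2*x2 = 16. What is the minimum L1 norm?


Axis intercepts:
  x1 = 16/5, x2 = 0: L1 = 16/5
  x1 = 0, x2 = 8: L1 = 8
x* = (16/5, 0)
||x*||_1 = 16/5.

16/5


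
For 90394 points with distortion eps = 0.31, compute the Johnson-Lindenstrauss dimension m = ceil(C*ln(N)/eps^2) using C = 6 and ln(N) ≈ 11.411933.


ln(90394) ≈ 11.411933.
eps^2 = 0.31^2 = 0.0961.
C*ln(N)/eps^2 ≈ 6*11.411933/0.0961 ≈ 712.5036.
m = ceil(712.5036) = 713.

713


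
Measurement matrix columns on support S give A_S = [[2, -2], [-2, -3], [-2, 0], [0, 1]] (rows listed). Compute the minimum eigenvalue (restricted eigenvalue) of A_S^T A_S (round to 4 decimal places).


A_S^T A_S = [[12, 2], [2, 14]].
trace = 26.
det = 164.
disc = trace^2 - 4*det = 676 - 4*164 = 20.
sqrt(20) ≈ 4.472136.
lam_min = (26 - sqrt(20))/2 ≈ (26 - 4.472136)/2 = 10.763932 ≈ 10.7639.

10.7639


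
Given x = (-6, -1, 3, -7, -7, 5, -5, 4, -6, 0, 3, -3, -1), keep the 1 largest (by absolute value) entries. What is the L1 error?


Sorted |x_i| descending: [7, 7, 6, 6, 5, 5, 4, 3, 3, 3, 1, 1, 0]
Keep top 1: [7]
Tail entries: [7, 6, 6, 5, 5, 4, 3, 3, 3, 1, 1, 0]
L1 error = sum of tail = 44.

44


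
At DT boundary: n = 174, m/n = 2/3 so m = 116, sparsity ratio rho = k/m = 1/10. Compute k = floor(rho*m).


m = 2/3*174 = 116.
rho = 1/10.
rho*m = 1/10*116 = 11.6.
k = floor(11.6) = 11.

11


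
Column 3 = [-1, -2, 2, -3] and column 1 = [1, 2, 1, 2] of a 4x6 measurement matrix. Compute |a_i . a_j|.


Inner product: -1*1 + -2*2 + 2*1 + -3*2
Products: [-1, -4, 2, -6]
Sum = -9.
|dot| = 9.

9


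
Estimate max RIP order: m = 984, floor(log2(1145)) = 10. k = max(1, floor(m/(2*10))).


floor(log2(1145)) = 10.
2*10 = 20.
m/(2*floor(log2(n))) = 984/20 ≈ 49.2.
floor = 49.
k = max(1, 49) = 49.

49


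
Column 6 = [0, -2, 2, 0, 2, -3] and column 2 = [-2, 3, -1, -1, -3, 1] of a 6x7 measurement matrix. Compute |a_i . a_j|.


Inner product: 0*-2 + -2*3 + 2*-1 + 0*-1 + 2*-3 + -3*1
Products: [0, -6, -2, 0, -6, -3]
Sum = -17.
|dot| = 17.

17


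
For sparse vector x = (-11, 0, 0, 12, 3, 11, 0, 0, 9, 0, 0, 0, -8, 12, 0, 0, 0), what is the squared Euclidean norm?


Non-zero entries: [(0, -11), (3, 12), (4, 3), (5, 11), (8, 9), (12, -8), (13, 12)]
Squares: [121, 144, 9, 121, 81, 64, 144]
||x||_2^2 = sum = 684.

684


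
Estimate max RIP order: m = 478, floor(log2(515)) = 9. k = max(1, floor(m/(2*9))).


floor(log2(515)) = 9.
2*9 = 18.
m/(2*floor(log2(n))) = 478/18 ≈ 26.5556.
floor = 26.
k = max(1, 26) = 26.

26


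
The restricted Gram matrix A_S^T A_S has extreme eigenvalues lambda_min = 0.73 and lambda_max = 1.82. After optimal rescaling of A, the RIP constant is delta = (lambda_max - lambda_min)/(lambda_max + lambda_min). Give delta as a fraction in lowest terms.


lambda_max - lambda_min = 1.82 - 0.73 = 1.09.
lambda_max + lambda_min = 1.82 + 0.73 = 2.55.
delta = 1.09/2.55 = 109/255.

109/255


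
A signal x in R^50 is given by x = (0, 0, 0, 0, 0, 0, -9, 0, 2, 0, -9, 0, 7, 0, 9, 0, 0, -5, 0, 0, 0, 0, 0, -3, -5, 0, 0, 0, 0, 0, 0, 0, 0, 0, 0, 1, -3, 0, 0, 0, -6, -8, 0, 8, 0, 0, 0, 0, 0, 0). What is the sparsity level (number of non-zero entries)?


Non-zero positions: [6, 8, 10, 12, 14, 17, 23, 24, 35, 36, 40, 41, 43].
Sparsity = 13.

13


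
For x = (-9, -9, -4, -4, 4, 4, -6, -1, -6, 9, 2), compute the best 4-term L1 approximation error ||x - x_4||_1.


Sorted |x_i| descending: [9, 9, 9, 6, 6, 4, 4, 4, 4, 2, 1]
Keep top 4: [9, 9, 9, 6]
Tail entries: [6, 4, 4, 4, 4, 2, 1]
L1 error = sum of tail = 25.

25


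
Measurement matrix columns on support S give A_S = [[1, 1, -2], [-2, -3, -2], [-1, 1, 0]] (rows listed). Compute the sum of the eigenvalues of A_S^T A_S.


Sum of eigenvalues of A_S^T A_S = trace(A_S^T A_S) = sum of squared column norms of A_S.
A_S^T A_S diagonal: [6, 11, 8].
trace = 6 + 11 + 8 = 25.

25


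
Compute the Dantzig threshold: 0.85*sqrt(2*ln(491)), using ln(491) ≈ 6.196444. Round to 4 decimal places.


ln(491) ≈ 6.196444.
2*ln(n) ≈ 12.392888.
sqrt(2*ln(n)) ≈ sqrt(12.392888) ≈ 3.520353.
threshold ≈ 0.85*3.520353 = 2.99230005 ≈ 2.9923.

2.9923


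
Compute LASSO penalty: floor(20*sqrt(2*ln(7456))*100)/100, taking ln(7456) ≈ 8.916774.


ln(7456) ≈ 8.916774.
2*ln(n) ≈ 17.833548.
sqrt(2*ln(n)) ≈ sqrt(17.833548) ≈ 4.222979.
lambda ≈ 20*4.222979 = 84.45958.
floor(lambda*100)/100 = 84.45.

84.45


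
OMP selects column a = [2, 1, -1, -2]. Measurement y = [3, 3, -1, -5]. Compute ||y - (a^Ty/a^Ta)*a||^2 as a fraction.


a^T a = 10.
a^T y = 20.
coeff = 20/10 = 2.
||r||^2 = 4.

4


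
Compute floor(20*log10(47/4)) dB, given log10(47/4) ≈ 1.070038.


||x||/||e|| = 47/4.
log10(47/4) ≈ 1.070038.
20*log10(||x||/||e||) ≈ 20*1.070038 = 21.40076.
floor(21.40076) = 21.

21


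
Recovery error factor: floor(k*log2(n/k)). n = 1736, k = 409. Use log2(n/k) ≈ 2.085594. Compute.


log2(n/k) = log2(1736/409) ≈ 2.085594.
k*log2(n/k) ≈ 409*2.085594 = 853.007946.
floor(853.007946) = 853.

853


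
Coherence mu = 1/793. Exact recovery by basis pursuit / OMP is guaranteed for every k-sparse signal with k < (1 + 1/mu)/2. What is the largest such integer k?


1/mu = 793.
1 + 1/mu = 794.
(1 + 1/mu)/2 = 397 is an integer and the inequality is strict, so k_max = 397 - 1 = 396.

396


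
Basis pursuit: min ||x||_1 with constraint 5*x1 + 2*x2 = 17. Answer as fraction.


Axis intercepts:
  x1 = 17/5, x2 = 0: L1 = 17/5
  x1 = 0, x2 = 17/2: L1 = 17/2
x* = (17/5, 0)
||x*||_1 = 17/5.

17/5


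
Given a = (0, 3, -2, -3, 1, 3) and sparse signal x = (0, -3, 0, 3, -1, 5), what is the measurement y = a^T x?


Non-zero terms: ['3*-3', '-3*3', '1*-1', '3*5']
Products: [-9, -9, -1, 15]
y = sum = -4.

-4


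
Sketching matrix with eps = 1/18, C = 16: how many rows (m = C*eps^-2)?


1/eps = 18.
(1/eps)^2 = 324.
m = 16*324 = 5184.

5184


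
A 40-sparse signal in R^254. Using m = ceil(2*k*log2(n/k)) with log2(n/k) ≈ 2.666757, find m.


log2(n/k) = log2(254/40) ≈ 2.666757.
2*k*log2(n/k) ≈ 2*40*2.666757 = 213.34056.
m = ceil(213.34056) = 214.

214


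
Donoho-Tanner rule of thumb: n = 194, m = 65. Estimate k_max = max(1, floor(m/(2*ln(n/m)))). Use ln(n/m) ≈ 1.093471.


n/m = 194/65.
ln(n/m) ≈ 1.093471.
2*ln(n/m) ≈ 2.186942.
m/(2*ln(n/m)) ≈ 65/2.186942 ≈ 29.7219.
floor = 29.
k_max = max(1, 29) = 29.

29


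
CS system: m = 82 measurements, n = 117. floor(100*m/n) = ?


100*m/n = 100*82/117 ≈ 70.0855.
floor = 70.

70


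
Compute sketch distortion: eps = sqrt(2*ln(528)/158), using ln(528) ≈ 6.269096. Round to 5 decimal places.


ln(528) ≈ 6.269096.
2*ln(N)/m ≈ 2*6.269096/158 ≈ 0.07935565.
eps = sqrt(0.07935565) ≈ 0.2817013 ≈ 0.28170.

0.28170


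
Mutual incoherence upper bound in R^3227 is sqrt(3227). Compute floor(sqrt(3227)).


56^2 = 3136 <= 3227 < 3249 = 57^2, so 56 <= sqrt(3227) < 57.
floor(sqrt(3227)) = 56.

56


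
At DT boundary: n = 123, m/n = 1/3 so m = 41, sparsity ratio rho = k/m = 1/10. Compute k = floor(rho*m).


m = 1/3*123 = 41.
rho = 1/10.
rho*m = 1/10*41 = 4.1.
k = floor(4.1) = 4.

4


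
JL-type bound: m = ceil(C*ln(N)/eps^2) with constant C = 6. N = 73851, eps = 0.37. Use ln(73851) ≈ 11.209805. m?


ln(73851) ≈ 11.209805.
eps^2 = 0.37^2 = 0.1369.
C*ln(N)/eps^2 ≈ 6*11.209805/0.1369 ≈ 491.299.
m = ceil(491.299) = 492.

492


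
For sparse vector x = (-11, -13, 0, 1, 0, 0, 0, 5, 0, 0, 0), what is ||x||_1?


Non-zero entries: [(0, -11), (1, -13), (3, 1), (7, 5)]
Absolute values: [11, 13, 1, 5]
||x||_1 = sum = 30.

30


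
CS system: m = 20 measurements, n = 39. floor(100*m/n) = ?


100*m/n = 100*20/39 ≈ 51.2821.
floor = 51.

51


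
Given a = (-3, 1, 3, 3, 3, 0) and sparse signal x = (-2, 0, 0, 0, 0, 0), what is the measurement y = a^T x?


Non-zero terms: ['-3*-2']
Products: [6]
y = sum = 6.

6


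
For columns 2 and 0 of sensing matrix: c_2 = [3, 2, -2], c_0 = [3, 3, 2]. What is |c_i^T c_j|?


Inner product: 3*3 + 2*3 + -2*2
Products: [9, 6, -4]
Sum = 11.
|dot| = 11.

11


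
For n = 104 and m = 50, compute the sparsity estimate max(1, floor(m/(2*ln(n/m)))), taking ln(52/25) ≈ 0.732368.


n/m = 104/50 = 52/25.
ln(n/m) ≈ 0.732368.
2*ln(n/m) ≈ 1.464736.
m/(2*ln(n/m)) ≈ 50/1.464736 ≈ 34.1358.
floor = 34.
k_max = max(1, 34) = 34.

34


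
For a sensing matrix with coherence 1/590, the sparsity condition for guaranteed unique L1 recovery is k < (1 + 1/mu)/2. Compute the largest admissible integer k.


1/mu = 590.
1 + 1/mu = 591.
(1 + 1/mu)/2 = 295.5 is not an integer, so k_max = floor(295.5) = 295.

295


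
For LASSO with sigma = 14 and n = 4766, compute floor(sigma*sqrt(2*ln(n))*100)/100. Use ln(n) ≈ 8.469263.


ln(4766) ≈ 8.469263.
2*ln(n) ≈ 16.938526.
sqrt(2*ln(n)) ≈ sqrt(16.938526) ≈ 4.115644.
lambda ≈ 14*4.115644 = 57.619016.
floor(lambda*100)/100 = 57.61.

57.61


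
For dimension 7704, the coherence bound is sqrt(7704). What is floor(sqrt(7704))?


87^2 = 7569 <= 7704 < 7744 = 88^2, so 87 <= sqrt(7704) < 88.
floor(sqrt(7704)) = 87.

87


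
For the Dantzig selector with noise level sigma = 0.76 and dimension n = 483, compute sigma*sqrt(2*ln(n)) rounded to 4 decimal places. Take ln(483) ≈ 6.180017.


ln(483) ≈ 6.180017.
2*ln(n) ≈ 12.360034.
sqrt(2*ln(n)) ≈ sqrt(12.360034) ≈ 3.515684.
threshold ≈ 0.76*3.515684 = 2.67191984 ≈ 2.6719.

2.6719


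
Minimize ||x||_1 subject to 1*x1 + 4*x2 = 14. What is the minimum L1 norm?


Axis intercepts:
  x1 = 14, x2 = 0: L1 = 14
  x1 = 0, x2 = 7/2: L1 = 7/2
x* = (0, 7/2)
||x*||_1 = 7/2.

7/2


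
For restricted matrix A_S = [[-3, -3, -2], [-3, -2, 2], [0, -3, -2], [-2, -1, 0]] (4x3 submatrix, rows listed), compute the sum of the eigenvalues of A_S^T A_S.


Sum of eigenvalues of A_S^T A_S = trace(A_S^T A_S) = sum of squared column norms of A_S.
A_S^T A_S diagonal: [22, 23, 12].
trace = 22 + 23 + 12 = 57.

57


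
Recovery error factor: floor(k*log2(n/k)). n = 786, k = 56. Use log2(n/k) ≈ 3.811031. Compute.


log2(n/k) = log2(786/56) ≈ 3.811031.
k*log2(n/k) ≈ 56*3.811031 = 213.417736.
floor(213.417736) = 213.

213


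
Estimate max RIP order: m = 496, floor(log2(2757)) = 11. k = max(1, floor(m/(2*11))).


floor(log2(2757)) = 11.
2*11 = 22.
m/(2*floor(log2(n))) = 496/22 ≈ 22.5455.
floor = 22.
k = max(1, 22) = 22.

22


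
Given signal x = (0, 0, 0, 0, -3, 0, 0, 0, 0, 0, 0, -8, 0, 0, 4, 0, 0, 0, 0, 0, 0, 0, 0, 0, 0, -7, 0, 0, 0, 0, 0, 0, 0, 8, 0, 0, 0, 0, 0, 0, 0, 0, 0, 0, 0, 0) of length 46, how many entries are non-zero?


Non-zero positions: [4, 11, 14, 25, 33].
Sparsity = 5.

5


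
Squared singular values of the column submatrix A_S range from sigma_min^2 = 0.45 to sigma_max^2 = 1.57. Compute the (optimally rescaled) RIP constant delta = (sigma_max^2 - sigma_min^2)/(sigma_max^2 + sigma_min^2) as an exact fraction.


lambda_max - lambda_min = 1.57 - 0.45 = 1.12.
lambda_max + lambda_min = 1.57 + 0.45 = 2.02.
delta = 1.12/2.02 = 112/202 = 56/101.

56/101


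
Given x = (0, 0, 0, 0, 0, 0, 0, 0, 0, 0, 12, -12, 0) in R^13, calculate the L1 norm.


Non-zero entries: [(10, 12), (11, -12)]
Absolute values: [12, 12]
||x||_1 = sum = 24.

24


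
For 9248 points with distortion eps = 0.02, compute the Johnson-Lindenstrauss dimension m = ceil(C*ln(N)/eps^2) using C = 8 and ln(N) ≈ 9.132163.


ln(9248) ≈ 9.132163.
eps^2 = 0.02^2 = 0.0004.
C*ln(N)/eps^2 ≈ 8*9.132163/0.0004 ≈ 182643.26.
m = ceil(182643.26) = 182644.

182644


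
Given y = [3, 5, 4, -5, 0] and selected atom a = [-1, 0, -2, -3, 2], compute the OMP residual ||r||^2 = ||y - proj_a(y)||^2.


a^T a = 18.
a^T y = 4.
coeff = 4/18 = 2/9.
||r||^2 = 667/9.

667/9


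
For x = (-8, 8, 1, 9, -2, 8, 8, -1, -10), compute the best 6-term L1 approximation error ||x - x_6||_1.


Sorted |x_i| descending: [10, 9, 8, 8, 8, 8, 2, 1, 1]
Keep top 6: [10, 9, 8, 8, 8, 8]
Tail entries: [2, 1, 1]
L1 error = sum of tail = 4.

4


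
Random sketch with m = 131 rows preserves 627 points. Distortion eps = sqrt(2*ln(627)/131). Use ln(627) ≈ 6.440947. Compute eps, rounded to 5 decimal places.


ln(627) ≈ 6.440947.
2*ln(N)/m ≈ 2*6.440947/131 ≈ 0.09833507.
eps = sqrt(0.09833507) ≈ 0.3135842 ≈ 0.31358.

0.31358


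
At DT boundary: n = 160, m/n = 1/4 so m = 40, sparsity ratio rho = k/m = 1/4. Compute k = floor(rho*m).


m = 1/4*160 = 40.
rho = 1/4.
rho*m = 1/4*40 = 10.
k = floor(10) = 10.

10


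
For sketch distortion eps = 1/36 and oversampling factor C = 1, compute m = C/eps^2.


1/eps = 36.
(1/eps)^2 = 1296.
m = 1*1296 = 1296.

1296


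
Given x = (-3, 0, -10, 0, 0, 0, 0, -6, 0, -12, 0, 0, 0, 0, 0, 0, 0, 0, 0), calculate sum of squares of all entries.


Non-zero entries: [(0, -3), (2, -10), (7, -6), (9, -12)]
Squares: [9, 100, 36, 144]
||x||_2^2 = sum = 289.

289


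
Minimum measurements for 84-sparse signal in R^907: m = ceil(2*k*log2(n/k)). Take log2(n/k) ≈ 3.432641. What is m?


log2(n/k) = log2(907/84) ≈ 3.432641.
2*k*log2(n/k) ≈ 2*84*3.432641 = 576.683688.
m = ceil(576.683688) = 577.

577


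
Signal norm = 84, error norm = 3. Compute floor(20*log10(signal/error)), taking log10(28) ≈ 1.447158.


||x||/||e|| = 84/3 = 28.
log10(28) ≈ 1.447158.
20*log10(||x||/||e||) ≈ 20*1.447158 = 28.94316.
floor(28.94316) = 28.

28


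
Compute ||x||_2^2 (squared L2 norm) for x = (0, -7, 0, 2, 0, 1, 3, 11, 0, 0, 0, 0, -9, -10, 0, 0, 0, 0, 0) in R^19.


Non-zero entries: [(1, -7), (3, 2), (5, 1), (6, 3), (7, 11), (12, -9), (13, -10)]
Squares: [49, 4, 1, 9, 121, 81, 100]
||x||_2^2 = sum = 365.

365


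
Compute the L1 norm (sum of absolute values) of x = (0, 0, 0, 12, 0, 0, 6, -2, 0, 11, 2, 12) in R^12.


Non-zero entries: [(3, 12), (6, 6), (7, -2), (9, 11), (10, 2), (11, 12)]
Absolute values: [12, 6, 2, 11, 2, 12]
||x||_1 = sum = 45.

45


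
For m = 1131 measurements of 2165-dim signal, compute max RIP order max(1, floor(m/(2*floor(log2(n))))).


floor(log2(2165)) = 11.
2*11 = 22.
m/(2*floor(log2(n))) = 1131/22 ≈ 51.4091.
floor = 51.
k = max(1, 51) = 51.

51


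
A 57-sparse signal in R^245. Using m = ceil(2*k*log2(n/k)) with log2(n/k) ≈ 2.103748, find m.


log2(n/k) = log2(245/57) ≈ 2.103748.
2*k*log2(n/k) ≈ 2*57*2.103748 = 239.827272.
m = ceil(239.827272) = 240.

240


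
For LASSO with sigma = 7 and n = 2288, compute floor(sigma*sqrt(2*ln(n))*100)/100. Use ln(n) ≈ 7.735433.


ln(2288) ≈ 7.735433.
2*ln(n) ≈ 15.470866.
sqrt(2*ln(n)) ≈ sqrt(15.470866) ≈ 3.933302.
lambda ≈ 7*3.933302 = 27.533114.
floor(lambda*100)/100 = 27.53.

27.53


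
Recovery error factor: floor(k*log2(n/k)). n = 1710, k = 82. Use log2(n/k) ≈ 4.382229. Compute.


log2(n/k) = log2(1710/82) ≈ 4.382229.
k*log2(n/k) ≈ 82*4.382229 = 359.342778.
floor(359.342778) = 359.

359


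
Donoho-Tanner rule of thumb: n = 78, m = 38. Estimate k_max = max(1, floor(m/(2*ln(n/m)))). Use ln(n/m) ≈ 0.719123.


n/m = 78/38 = 39/19.
ln(n/m) ≈ 0.719123.
2*ln(n/m) ≈ 1.438246.
m/(2*ln(n/m)) ≈ 38/1.438246 ≈ 26.4211.
floor = 26.
k_max = max(1, 26) = 26.

26


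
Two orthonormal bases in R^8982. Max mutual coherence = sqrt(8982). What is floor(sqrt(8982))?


94^2 = 8836 <= 8982 < 9025 = 95^2, so 94 <= sqrt(8982) < 95.
floor(sqrt(8982)) = 94.

94


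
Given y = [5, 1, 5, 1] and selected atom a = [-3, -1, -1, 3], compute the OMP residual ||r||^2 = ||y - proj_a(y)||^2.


a^T a = 20.
a^T y = -18.
coeff = -18/20 = -9/10.
||r||^2 = 179/5.

179/5


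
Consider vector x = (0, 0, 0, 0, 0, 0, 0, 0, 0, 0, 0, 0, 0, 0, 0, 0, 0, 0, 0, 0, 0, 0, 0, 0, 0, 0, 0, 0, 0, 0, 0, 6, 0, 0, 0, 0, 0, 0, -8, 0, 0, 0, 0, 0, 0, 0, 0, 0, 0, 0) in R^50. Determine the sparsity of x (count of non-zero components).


Non-zero positions: [31, 38].
Sparsity = 2.

2
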